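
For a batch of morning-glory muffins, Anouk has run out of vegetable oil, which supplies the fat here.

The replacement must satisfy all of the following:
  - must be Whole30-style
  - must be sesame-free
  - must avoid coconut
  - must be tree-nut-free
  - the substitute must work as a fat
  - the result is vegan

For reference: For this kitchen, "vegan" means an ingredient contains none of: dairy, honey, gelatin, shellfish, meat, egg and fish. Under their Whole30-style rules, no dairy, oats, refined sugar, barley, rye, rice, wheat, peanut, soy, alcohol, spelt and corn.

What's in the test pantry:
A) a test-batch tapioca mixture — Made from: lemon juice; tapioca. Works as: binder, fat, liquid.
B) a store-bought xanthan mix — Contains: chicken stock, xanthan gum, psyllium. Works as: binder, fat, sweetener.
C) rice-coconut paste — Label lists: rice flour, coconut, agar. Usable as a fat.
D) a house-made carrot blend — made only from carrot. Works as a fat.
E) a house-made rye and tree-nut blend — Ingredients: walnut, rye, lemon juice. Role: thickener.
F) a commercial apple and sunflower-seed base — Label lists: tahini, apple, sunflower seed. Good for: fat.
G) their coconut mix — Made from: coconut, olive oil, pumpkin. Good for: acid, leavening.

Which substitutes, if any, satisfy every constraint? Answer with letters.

A, D

A: only tapioca and lemon juice; none excluded — valid
B: has chicken stock, so not vegan — out
C: has rice flour, so not Whole30-style; has coconut, so not coconut-free — reject
D: vegan, Whole30-style — valid
E: not usable as a fat; has rye, so not Whole30-style (and 1 more) — no
F: has tahini, so not sesame-free — reject
G: not usable as a fat; has coconut, so not coconut-free — reject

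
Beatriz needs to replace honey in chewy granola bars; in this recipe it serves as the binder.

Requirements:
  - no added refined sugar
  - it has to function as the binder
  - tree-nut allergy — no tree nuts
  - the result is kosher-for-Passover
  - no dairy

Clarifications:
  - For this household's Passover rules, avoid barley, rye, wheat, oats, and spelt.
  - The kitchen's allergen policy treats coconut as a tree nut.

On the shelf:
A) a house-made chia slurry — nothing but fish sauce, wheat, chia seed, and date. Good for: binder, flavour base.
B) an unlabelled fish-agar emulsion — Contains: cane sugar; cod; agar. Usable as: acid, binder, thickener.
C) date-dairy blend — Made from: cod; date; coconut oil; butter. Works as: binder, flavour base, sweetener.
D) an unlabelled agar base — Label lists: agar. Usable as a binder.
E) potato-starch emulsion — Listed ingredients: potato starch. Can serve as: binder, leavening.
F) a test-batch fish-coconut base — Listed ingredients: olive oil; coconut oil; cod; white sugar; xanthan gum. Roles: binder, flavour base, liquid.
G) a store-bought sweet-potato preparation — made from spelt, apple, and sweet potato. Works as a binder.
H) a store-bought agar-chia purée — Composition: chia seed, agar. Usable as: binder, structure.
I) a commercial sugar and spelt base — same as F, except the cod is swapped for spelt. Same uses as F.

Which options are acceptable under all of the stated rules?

D, E, H

A: has wheat, so not kosher-for-Passover — no
B: has cane sugar, so not no-added-sugar — no
C: has butter, so not dairy-free; has coconut oil, so not tree-nut-free — reject
D: works as a binder, no refined sugar, tree-nut-free — OK
E: works as a binder, tree-nut-free, no dairy — valid
F: has white sugar, so not no-added-sugar; has coconut oil, so not tree-nut-free — out
G: has spelt, so not kosher-for-Passover — no
H: no dairy, no refined sugar — keep
I: has spelt, so not kosher-for-Passover; has white sugar, so not no-added-sugar (and 1 more) — reject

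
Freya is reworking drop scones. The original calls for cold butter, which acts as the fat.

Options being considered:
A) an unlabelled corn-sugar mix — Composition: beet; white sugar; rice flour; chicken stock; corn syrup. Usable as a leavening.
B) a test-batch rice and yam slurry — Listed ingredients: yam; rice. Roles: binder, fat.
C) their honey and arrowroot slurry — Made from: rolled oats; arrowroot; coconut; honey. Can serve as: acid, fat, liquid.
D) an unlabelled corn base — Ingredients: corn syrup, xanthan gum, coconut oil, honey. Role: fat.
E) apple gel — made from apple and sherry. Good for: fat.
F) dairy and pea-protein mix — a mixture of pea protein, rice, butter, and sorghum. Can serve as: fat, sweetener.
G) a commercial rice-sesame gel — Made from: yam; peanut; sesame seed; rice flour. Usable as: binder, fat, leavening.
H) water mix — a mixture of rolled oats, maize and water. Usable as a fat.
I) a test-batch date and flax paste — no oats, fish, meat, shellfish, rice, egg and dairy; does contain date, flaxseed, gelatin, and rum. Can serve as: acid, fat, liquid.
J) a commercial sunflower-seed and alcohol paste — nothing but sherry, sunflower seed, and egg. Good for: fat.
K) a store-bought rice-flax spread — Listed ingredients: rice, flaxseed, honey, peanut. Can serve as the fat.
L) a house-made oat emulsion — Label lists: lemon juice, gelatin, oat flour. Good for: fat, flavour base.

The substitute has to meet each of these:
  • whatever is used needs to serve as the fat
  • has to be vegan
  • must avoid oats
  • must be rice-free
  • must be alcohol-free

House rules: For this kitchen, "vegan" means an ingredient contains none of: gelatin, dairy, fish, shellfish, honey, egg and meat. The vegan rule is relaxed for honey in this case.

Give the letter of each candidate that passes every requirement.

A: not usable as a fat; has chicken stock, so not vegan (and 1 more) — out
B: has rice, so not rice-free — reject
C: has rolled oats, so not oat-free — no
D: honey is permitted under the vegan carve-out; nothing else excluded — valid
E: has sherry, so not alcohol-free — reject
F: has butter, so not vegan; has rice, so not rice-free — reject
G: has rice flour, so not rice-free — reject
H: has rolled oats, so not oat-free — out
I: has gelatin, so not vegan; has rum, so not alcohol-free — no
J: has egg, so not vegan; has sherry, so not alcohol-free — no
K: has rice, so not rice-free — no
L: has gelatin, so not vegan; has oat flour, so not oat-free — out

D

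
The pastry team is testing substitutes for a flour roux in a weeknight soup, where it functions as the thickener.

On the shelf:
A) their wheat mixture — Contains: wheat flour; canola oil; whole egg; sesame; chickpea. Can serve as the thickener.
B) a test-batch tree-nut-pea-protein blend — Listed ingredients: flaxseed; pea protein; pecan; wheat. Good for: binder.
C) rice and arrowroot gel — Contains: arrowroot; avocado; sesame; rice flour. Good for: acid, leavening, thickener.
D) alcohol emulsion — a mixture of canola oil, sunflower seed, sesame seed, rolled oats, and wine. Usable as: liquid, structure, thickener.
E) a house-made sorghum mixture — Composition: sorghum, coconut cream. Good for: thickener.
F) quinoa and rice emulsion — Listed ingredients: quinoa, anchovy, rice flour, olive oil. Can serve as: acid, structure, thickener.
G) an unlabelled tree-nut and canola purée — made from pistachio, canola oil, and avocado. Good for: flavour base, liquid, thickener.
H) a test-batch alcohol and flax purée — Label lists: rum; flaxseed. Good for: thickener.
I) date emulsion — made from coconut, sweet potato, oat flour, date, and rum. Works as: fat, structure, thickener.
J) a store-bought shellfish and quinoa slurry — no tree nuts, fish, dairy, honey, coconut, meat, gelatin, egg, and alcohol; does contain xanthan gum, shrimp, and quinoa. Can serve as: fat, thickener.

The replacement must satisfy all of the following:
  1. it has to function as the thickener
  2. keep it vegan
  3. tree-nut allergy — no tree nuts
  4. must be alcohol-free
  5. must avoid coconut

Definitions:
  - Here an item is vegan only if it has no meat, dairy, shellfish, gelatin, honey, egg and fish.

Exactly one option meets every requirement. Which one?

A: has whole egg, so not vegan — out
B: not usable as a thickener; has pecan, so not tree-nut-free — out
C: rice flour and sesame etc. — none of it excluded — OK
D: has wine, so not alcohol-free — no
E: has coconut cream, so not coconut-free — no
F: has anchovy, so not vegan — reject
G: has pistachio, so not tree-nut-free — out
H: has rum, so not alcohol-free — no
I: has rum, so not alcohol-free; has coconut, so not coconut-free — out
J: has shrimp, so not vegan — out

C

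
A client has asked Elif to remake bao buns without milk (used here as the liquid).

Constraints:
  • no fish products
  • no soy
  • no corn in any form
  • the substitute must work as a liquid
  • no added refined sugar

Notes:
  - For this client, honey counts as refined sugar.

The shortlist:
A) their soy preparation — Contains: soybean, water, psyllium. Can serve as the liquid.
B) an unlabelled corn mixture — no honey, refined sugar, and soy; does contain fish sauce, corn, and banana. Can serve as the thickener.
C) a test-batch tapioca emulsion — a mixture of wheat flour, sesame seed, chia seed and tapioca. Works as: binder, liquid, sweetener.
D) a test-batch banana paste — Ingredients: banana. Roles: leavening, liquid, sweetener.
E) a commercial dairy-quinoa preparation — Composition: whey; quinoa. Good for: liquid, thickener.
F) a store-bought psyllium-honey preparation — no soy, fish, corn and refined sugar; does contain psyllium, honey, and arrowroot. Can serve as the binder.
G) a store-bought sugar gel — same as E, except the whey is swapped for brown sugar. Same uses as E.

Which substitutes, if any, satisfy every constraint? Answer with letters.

A: has soybean, so not soy-free — out
B: not usable as a liquid; has fish sauce, so not fish-free (and 1 more) — out
C: sesame seed and wheat flour etc. — none of it excluded — keep
D: works as a liquid, no-added-sugar, no corn — valid
E: works as a liquid, no-added-sugar, no soy — valid
F: not usable as a liquid; has honey, so not no-added-sugar — no
G: has brown sugar, so not no-added-sugar — no

C, D, E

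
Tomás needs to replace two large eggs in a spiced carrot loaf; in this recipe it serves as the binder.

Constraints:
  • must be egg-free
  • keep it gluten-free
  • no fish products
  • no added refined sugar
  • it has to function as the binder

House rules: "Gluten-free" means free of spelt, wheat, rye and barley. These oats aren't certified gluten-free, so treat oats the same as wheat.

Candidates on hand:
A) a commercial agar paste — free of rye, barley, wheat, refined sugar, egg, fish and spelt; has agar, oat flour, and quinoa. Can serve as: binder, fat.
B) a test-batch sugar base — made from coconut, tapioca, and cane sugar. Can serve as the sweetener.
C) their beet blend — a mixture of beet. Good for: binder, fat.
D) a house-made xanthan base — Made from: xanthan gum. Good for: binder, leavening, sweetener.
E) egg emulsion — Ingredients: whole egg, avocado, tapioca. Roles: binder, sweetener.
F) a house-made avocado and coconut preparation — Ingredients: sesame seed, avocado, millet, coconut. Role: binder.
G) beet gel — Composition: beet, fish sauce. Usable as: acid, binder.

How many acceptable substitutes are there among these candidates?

3

A: has oat flour, so not gluten-free — out
B: not usable as a binder; has cane sugar, so not no-added-sugar — out
C: nothing on the exclusion list — valid
D: works as a binder, no egg, no refined sugar — OK
E: has whole egg, so not egg-free — reject
F: every rule checks out — OK
G: has fish sauce, so not fish-free — out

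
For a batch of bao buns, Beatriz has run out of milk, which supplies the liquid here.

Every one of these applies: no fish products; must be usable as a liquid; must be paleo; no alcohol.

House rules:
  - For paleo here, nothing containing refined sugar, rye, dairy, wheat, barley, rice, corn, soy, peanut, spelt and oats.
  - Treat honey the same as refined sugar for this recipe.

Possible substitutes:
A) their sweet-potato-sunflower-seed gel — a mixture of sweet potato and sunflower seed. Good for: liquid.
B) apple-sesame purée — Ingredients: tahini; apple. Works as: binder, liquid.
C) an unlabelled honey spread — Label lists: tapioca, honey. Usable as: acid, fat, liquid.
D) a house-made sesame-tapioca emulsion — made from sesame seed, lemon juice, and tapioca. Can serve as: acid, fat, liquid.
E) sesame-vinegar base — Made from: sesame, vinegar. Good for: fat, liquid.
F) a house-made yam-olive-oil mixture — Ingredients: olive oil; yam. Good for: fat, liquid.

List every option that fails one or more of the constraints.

C

A: works as a liquid, no alcohol, no fish — valid
B: paleo, no alcohol — OK
C: has honey, so not paleo — reject
D: no fish, no alcohol — valid
E: works as a liquid, paleo, no alcohol — keep
F: only olive oil and yam; none excluded — OK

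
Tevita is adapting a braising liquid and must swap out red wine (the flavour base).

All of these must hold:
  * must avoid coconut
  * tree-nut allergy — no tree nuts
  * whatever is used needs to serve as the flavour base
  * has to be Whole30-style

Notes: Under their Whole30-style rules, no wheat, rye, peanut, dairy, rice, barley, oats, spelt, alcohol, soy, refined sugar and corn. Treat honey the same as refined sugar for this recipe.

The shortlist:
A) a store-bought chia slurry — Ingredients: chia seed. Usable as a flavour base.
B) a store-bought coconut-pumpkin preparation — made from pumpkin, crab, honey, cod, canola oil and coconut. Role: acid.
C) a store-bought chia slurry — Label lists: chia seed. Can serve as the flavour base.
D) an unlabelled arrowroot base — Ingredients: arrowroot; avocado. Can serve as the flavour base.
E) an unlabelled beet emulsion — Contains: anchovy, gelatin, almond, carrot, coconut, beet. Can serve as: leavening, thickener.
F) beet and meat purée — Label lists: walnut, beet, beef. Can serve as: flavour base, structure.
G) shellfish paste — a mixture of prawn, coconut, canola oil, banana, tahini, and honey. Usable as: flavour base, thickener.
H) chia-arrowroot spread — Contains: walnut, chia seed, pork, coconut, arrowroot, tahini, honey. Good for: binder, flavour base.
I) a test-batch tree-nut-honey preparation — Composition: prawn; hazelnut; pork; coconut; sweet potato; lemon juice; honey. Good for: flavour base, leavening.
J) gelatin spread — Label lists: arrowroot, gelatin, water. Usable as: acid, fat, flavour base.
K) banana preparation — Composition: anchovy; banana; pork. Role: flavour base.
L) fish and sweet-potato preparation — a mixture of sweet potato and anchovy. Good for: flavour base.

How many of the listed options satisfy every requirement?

6

A: all constraints satisfied — OK
B: not usable as a flavour base; has honey, so not Whole30-style (and 1 more) — reject
C: works as a flavour base, no coconut, no tree nuts — OK
D: only arrowroot and avocado; none excluded — valid
E: not usable as a flavour base; has coconut, so not coconut-free (and 1 more) — no
F: has walnut, so not tree-nut-free — no
G: has honey, so not Whole30-style; has coconut, so not coconut-free — out
H: has honey, so not Whole30-style; has coconut, so not coconut-free (and 1 more) — out
I: has honey, so not Whole30-style; has coconut, so not coconut-free (and 1 more) — reject
J: every rule checks out — OK
K: only anchovy, pork, and banana; none excluded — keep
L: only anchovy and sweet potato; none excluded — OK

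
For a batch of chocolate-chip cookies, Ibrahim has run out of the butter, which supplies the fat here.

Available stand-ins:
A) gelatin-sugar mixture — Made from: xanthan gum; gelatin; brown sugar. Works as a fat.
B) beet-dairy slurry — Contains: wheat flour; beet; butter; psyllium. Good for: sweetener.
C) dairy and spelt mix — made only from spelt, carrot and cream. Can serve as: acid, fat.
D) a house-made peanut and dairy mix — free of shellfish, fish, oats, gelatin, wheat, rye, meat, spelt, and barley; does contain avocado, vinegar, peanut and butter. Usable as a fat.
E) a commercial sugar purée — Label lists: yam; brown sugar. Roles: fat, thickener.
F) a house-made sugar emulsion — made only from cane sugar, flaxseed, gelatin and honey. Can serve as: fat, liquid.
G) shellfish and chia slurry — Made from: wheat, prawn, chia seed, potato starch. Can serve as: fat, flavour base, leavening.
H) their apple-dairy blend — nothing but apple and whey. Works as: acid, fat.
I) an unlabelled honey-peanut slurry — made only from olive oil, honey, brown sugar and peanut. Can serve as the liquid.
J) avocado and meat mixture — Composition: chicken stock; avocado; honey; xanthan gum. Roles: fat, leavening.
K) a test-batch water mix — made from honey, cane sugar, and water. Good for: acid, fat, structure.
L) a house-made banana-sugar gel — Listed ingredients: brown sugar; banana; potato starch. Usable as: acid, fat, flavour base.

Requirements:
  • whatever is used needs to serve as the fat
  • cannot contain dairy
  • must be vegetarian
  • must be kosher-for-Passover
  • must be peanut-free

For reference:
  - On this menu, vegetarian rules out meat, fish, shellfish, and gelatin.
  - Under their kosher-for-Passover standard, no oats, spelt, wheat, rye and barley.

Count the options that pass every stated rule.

A: has gelatin, so not vegetarian — out
B: not usable as a fat; has wheat flour, so not kosher-for-Passover (and 1 more) — reject
C: has spelt, so not kosher-for-Passover; has cream, so not dairy-free — reject
D: has butter, so not dairy-free; has peanut, so not peanut-free — no
E: works as a fat, no peanut, no dairy — OK
F: has gelatin, so not vegetarian — reject
G: has prawn, so not vegetarian; has wheat, so not kosher-for-Passover — no
H: has whey, so not dairy-free — out
I: not usable as a fat; has peanut, so not peanut-free — no
J: has chicken stock, so not vegetarian — out
K: kosher-for-Passover, vegetarian — OK
L: nothing on the exclusion list — keep

3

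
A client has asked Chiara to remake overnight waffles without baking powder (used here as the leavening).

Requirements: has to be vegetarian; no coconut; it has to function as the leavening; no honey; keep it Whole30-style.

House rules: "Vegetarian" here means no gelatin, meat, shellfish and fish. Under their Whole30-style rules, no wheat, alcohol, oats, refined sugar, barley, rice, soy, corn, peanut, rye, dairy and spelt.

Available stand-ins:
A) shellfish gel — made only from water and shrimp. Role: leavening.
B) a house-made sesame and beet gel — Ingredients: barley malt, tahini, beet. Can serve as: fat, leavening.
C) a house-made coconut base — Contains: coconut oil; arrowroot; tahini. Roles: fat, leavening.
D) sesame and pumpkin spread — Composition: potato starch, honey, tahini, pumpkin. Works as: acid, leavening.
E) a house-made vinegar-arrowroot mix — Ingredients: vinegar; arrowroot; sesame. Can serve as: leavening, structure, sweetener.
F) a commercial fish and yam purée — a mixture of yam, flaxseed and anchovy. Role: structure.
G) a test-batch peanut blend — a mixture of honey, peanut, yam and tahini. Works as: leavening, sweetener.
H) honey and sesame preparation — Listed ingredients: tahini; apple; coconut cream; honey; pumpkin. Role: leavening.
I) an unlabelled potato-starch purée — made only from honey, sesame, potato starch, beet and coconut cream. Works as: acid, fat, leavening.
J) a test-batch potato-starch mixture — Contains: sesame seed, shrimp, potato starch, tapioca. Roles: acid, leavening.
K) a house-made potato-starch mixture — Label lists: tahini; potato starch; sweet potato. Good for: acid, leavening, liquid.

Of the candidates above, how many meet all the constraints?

2

A: has shrimp, so not vegetarian — reject
B: has barley malt, so not Whole30-style — out
C: has coconut oil, so not coconut-free — out
D: has honey, so not honey-free — reject
E: works as a leavening, no honey, Whole30-style — valid
F: not usable as a leavening; has anchovy, so not vegetarian — no
G: has peanut, so not Whole30-style; has honey, so not honey-free — out
H: has coconut cream, so not coconut-free; has honey, so not honey-free — out
I: has coconut cream, so not coconut-free; has honey, so not honey-free — no
J: has shrimp, so not vegetarian — no
K: vegetarian, no honey — valid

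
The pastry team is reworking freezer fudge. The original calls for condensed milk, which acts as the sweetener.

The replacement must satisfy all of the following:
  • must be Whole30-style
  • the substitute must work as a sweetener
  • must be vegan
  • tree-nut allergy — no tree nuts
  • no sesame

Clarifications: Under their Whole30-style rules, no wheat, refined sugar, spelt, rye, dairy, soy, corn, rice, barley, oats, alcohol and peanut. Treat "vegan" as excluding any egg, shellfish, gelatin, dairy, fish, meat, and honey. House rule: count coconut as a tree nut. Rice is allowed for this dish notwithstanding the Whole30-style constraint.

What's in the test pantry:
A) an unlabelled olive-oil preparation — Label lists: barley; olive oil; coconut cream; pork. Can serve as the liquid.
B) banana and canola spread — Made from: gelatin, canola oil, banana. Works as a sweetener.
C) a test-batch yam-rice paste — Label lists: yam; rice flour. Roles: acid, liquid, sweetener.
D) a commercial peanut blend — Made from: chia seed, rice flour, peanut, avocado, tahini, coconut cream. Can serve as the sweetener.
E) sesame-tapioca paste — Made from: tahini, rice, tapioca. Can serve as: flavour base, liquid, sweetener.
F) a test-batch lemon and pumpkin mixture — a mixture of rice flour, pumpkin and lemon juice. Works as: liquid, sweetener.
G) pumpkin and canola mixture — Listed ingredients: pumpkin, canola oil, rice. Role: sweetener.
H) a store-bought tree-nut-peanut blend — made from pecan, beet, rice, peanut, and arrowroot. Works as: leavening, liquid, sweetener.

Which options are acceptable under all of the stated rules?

C, F, G

A: not usable as a sweetener; has barley, so not Whole30-style (and 2 more) — no
B: has gelatin, so not vegan — reject
C: rice is permitted under the Whole30-style carve-out; nothing else excluded — valid
D: has peanut, so not Whole30-style; has coconut cream, so not tree-nut-free (and 1 more) — no
E: has tahini, so not sesame-free — out
F: rice is permitted under the Whole30-style carve-out; nothing else excluded — valid
G: rice is permitted under the Whole30-style carve-out; nothing else excluded — valid
H: has peanut, so not Whole30-style; has pecan, so not tree-nut-free — reject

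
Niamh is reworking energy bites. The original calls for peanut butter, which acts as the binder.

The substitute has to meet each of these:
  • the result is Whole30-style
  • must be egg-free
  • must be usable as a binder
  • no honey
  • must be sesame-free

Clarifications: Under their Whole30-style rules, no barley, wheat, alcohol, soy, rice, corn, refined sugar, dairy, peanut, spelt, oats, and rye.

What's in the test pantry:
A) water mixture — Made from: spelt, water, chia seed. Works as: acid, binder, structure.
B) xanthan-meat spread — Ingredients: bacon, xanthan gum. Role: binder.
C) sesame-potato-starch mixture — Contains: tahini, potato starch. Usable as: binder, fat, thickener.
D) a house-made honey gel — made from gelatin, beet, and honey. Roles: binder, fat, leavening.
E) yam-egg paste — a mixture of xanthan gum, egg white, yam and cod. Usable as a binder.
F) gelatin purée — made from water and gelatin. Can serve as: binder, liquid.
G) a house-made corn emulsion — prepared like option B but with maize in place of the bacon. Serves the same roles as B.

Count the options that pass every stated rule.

2

A: has spelt, so not Whole30-style — no
B: all constraints satisfied — OK
C: has tahini, so not sesame-free — no
D: has honey, so not honey-free — out
E: has egg white, so not egg-free — out
F: every rule checks out — OK
G: has maize, so not Whole30-style — reject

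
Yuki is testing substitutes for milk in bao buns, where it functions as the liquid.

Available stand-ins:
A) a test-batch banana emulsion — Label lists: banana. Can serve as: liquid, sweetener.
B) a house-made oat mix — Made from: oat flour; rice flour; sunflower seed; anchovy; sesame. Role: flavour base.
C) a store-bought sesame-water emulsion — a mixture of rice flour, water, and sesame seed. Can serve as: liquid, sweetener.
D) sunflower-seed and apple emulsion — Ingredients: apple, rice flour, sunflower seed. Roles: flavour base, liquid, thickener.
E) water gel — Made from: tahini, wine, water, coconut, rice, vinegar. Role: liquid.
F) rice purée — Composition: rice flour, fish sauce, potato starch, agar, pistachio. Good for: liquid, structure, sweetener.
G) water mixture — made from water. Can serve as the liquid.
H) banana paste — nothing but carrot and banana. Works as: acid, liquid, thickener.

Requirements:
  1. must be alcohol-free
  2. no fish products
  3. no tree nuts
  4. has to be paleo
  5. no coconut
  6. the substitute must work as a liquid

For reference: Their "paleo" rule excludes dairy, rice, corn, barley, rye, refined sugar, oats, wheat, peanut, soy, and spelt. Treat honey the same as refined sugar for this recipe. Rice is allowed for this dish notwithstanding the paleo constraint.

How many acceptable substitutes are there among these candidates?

5

A: works as a liquid, paleo, no coconut — OK
B: not usable as a liquid; has oat flour, so not paleo (and 1 more) — no
C: rice is permitted under the paleo carve-out; nothing else excluded — keep
D: rice is permitted under the paleo carve-out; nothing else excluded — valid
E: has coconut, so not coconut-free; has wine, so not alcohol-free — out
F: has pistachio, so not tree-nut-free; has fish sauce, so not fish-free — reject
G: works as a liquid, paleo, no coconut — valid
H: only carrot and banana; none excluded — valid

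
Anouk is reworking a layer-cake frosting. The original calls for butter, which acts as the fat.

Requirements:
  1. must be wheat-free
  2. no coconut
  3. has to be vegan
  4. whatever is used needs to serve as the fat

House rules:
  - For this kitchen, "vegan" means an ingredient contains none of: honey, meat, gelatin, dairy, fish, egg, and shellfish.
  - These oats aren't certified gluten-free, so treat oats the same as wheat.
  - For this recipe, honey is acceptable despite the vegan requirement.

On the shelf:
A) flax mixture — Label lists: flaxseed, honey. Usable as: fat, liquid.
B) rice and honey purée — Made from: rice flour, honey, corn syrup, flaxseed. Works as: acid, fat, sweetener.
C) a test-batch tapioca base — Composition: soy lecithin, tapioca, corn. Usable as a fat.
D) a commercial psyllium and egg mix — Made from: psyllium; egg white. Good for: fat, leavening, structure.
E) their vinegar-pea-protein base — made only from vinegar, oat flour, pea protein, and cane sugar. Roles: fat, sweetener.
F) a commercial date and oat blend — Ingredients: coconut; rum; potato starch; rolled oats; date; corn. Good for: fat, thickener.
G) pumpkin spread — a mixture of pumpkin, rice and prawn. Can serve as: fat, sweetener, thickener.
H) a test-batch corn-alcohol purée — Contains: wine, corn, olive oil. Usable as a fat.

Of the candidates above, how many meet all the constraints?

4

A: honey is permitted under the vegan carve-out; nothing else excluded — keep
B: honey is permitted under the vegan carve-out; nothing else excluded — OK
C: nothing on the exclusion list — OK
D: has egg white, so not vegan — no
E: has oat flour, so not wheat-free — out
F: has rolled oats, so not wheat-free; has coconut, so not coconut-free — out
G: has prawn, so not vegan — reject
H: vegan, wheat-free — OK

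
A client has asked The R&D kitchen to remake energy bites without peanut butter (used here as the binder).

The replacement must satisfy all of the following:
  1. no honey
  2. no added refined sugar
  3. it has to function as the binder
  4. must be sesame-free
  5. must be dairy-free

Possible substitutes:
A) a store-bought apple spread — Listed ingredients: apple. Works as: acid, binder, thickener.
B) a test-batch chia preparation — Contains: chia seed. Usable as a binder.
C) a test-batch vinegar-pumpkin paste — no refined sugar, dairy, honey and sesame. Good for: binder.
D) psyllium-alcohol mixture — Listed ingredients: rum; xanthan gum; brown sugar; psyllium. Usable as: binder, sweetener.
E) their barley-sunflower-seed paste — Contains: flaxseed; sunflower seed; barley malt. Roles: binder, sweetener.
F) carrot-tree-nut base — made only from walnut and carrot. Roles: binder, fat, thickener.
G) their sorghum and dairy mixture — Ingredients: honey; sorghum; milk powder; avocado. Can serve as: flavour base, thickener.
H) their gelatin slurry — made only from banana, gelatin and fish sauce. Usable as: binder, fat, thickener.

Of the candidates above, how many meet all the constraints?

A: works as a binder, no sesame, no dairy — OK
B: nothing on the exclusion list — keep
C: no honey, no refined sugar — keep
D: has brown sugar, so not no-added-sugar — no
E: only barley malt, flaxseed and sunflower seed; none excluded — keep
F: no sesame, no honey — OK
G: not usable as a binder; has milk powder, so not dairy-free (and 1 more) — no
H: every rule checks out — valid

6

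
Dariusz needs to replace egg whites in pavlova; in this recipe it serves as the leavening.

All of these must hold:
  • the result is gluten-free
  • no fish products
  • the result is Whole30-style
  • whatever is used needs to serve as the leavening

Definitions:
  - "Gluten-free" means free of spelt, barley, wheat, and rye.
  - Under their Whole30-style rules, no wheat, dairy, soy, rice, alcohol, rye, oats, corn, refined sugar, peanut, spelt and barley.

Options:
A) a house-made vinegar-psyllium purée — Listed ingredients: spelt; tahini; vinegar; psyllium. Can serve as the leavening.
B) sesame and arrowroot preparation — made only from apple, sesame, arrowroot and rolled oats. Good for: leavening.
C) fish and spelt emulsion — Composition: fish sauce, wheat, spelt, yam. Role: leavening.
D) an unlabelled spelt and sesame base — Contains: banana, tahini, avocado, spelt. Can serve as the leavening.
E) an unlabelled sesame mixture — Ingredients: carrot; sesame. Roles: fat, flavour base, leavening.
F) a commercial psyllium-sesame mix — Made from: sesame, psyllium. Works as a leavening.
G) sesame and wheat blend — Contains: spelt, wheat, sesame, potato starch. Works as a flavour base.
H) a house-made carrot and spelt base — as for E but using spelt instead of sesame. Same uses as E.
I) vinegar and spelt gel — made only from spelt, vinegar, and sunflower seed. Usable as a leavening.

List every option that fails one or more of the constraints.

A, B, C, D, G, H, I

A: has spelt, so not gluten-free; has spelt, so not Whole30-style — out
B: has rolled oats, so not Whole30-style — reject
C: has spelt, so not gluten-free; has spelt, so not Whole30-style (and 1 more) — reject
D: has spelt, so not gluten-free; has spelt, so not Whole30-style — no
E: every rule checks out — OK
F: works as a leavening, no fish, gluten-free — keep
G: not usable as a leavening; has spelt, so not gluten-free (and 1 more) — no
H: has spelt, so not gluten-free; has spelt, so not Whole30-style — no
I: has spelt, so not gluten-free; has spelt, so not Whole30-style — reject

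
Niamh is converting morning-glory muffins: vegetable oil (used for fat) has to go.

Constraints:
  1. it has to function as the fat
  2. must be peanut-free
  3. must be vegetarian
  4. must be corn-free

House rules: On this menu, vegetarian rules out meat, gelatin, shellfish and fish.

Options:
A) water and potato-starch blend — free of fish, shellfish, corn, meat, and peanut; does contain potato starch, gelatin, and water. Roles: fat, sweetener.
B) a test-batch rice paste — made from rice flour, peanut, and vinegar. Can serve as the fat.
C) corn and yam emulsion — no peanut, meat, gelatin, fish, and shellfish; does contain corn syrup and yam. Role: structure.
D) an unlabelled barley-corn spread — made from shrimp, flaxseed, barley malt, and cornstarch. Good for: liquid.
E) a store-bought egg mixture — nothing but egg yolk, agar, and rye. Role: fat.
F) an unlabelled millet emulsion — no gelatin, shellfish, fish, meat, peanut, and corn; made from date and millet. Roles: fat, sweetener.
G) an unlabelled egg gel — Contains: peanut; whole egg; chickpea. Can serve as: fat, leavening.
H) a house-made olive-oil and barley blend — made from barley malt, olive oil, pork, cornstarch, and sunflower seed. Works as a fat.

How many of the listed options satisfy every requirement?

A: has gelatin, so not vegetarian — no
B: has peanut, so not peanut-free — reject
C: not usable as a fat; has corn syrup, so not corn-free — reject
D: not usable as a fat; has shrimp, so not vegetarian (and 1 more) — reject
E: works as a fat, no peanut, no corn — keep
F: every rule checks out — OK
G: has peanut, so not peanut-free — out
H: has pork, so not vegetarian; has cornstarch, so not corn-free — reject

2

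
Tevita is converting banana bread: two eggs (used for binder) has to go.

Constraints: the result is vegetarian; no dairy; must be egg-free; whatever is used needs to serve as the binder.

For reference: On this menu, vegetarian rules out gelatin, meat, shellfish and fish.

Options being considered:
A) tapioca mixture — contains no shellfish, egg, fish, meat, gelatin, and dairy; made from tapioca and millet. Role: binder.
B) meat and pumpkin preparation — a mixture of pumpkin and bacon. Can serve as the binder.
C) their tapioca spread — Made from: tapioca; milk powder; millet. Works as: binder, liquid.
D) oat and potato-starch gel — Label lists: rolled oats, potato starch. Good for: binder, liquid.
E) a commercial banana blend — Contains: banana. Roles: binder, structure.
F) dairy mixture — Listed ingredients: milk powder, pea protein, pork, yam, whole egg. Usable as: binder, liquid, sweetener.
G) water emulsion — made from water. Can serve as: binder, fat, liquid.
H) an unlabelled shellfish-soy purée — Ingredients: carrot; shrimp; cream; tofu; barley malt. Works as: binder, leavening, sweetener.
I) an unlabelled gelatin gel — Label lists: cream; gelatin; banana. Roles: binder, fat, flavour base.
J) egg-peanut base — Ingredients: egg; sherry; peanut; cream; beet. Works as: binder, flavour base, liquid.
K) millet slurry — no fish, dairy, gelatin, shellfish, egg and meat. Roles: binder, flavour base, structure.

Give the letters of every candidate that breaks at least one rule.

A: works as a binder, no egg, no dairy — OK
B: has bacon, so not vegetarian — reject
C: has milk powder, so not dairy-free — reject
D: only rolled oats and potato starch; none excluded — OK
E: vegetarian, no dairy — keep
F: has pork, so not vegetarian; has milk powder, so not dairy-free (and 1 more) — reject
G: works as a binder, vegetarian, no dairy — valid
H: has shrimp, so not vegetarian; has cream, so not dairy-free — reject
I: has gelatin, so not vegetarian; has cream, so not dairy-free — no
J: has cream, so not dairy-free; has egg, so not egg-free — out
K: works as a binder, no dairy, no egg — valid

B, C, F, H, I, J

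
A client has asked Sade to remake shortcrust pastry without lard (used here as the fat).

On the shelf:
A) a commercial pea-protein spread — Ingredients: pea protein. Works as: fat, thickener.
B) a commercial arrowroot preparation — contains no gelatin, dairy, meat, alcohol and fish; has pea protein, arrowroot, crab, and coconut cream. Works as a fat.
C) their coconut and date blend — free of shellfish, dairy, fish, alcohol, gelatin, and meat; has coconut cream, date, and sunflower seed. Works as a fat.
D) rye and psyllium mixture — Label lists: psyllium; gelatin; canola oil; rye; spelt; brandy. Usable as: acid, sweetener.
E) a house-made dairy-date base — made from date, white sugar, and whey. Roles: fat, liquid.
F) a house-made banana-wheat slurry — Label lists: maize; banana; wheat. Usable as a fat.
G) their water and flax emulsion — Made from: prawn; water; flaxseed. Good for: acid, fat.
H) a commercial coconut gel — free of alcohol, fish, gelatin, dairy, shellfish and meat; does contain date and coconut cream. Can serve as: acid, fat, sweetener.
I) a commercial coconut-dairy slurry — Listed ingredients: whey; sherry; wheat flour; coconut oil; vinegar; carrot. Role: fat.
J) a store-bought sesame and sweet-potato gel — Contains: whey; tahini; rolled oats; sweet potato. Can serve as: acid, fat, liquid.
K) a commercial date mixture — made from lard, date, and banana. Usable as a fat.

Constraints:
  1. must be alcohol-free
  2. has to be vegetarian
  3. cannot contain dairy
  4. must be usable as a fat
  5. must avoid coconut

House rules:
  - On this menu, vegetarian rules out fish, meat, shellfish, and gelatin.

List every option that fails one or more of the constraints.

A: no dairy, vegetarian — OK
B: has crab, so not vegetarian; has coconut cream, so not coconut-free — out
C: has coconut cream, so not coconut-free — out
D: not usable as a fat; has gelatin, so not vegetarian (and 1 more) — reject
E: has whey, so not dairy-free — reject
F: works as a fat, no alcohol, vegetarian — keep
G: has prawn, so not vegetarian — out
H: has coconut cream, so not coconut-free — out
I: has coconut oil, so not coconut-free; has sherry, so not alcohol-free (and 1 more) — out
J: has whey, so not dairy-free — reject
K: has lard, so not vegetarian — reject

B, C, D, E, G, H, I, J, K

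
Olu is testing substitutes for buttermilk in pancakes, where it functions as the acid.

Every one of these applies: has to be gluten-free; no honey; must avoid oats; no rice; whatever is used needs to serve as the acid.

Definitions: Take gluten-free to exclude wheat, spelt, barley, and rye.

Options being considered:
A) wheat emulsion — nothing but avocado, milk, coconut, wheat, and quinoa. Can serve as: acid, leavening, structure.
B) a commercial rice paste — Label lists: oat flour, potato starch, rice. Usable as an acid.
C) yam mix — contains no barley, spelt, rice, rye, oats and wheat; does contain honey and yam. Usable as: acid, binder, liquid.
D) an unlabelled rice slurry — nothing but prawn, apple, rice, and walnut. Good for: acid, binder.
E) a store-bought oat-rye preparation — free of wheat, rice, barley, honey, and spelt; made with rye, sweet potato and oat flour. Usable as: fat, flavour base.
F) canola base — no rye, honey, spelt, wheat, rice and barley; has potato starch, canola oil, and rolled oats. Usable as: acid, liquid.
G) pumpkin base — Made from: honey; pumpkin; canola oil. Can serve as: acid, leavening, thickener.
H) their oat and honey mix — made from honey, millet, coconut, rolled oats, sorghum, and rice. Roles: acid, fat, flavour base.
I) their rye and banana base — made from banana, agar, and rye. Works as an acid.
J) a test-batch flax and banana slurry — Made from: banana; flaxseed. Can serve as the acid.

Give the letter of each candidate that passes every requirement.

J

A: has wheat, so not gluten-free — reject
B: has oat flour, so not oat-free; has rice, so not rice-free — out
C: has honey, so not honey-free — no
D: has rice, so not rice-free — reject
E: not usable as an acid; has rye, so not gluten-free (and 1 more) — out
F: has rolled oats, so not oat-free — no
G: has honey, so not honey-free — out
H: has rolled oats, so not oat-free; has honey, so not honey-free (and 1 more) — out
I: has rye, so not gluten-free — no
J: all constraints satisfied — OK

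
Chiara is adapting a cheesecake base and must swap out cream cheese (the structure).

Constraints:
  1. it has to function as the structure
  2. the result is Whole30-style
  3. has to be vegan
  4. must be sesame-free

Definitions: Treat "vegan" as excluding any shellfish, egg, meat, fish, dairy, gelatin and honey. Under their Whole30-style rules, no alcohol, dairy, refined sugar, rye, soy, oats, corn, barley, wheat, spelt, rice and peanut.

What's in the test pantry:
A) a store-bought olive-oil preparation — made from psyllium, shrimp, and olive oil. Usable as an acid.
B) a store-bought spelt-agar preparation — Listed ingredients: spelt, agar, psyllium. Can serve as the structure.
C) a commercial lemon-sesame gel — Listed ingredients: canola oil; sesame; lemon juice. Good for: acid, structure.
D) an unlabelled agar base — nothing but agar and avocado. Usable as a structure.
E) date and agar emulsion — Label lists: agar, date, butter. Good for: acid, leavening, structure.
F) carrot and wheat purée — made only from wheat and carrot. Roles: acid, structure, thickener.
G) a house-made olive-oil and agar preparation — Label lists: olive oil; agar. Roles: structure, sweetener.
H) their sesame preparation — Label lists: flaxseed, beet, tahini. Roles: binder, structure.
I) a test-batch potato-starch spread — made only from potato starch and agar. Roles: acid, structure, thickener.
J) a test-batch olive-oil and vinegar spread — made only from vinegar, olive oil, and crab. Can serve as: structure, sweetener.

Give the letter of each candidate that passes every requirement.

D, G, I

A: not usable as a structure; has shrimp, so not vegan — reject
B: has spelt, so not Whole30-style — out
C: has sesame, so not sesame-free — out
D: all constraints satisfied — OK
E: has butter, so not vegan; has butter, so not Whole30-style — out
F: has wheat, so not Whole30-style — out
G: all constraints satisfied — valid
H: has tahini, so not sesame-free — reject
I: Whole30-style, no sesame — valid
J: has crab, so not vegan — out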